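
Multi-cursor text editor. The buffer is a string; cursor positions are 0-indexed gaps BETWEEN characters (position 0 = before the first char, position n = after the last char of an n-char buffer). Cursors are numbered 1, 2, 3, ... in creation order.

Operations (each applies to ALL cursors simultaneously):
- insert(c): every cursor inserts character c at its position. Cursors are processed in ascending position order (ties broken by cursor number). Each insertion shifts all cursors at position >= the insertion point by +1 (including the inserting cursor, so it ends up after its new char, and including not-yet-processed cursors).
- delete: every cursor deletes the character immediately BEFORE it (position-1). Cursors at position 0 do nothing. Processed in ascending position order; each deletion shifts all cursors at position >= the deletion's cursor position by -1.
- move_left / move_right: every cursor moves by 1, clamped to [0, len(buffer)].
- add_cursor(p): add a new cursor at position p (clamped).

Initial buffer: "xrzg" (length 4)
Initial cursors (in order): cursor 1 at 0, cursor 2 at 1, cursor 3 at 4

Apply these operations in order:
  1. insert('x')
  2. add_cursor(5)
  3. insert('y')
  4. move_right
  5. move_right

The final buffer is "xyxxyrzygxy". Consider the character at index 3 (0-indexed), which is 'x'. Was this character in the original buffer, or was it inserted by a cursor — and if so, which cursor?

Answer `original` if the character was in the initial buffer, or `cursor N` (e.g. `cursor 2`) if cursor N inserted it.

Answer: cursor 2

Derivation:
After op 1 (insert('x')): buffer="xxxrzgx" (len 7), cursors c1@1 c2@3 c3@7, authorship 1.2...3
After op 2 (add_cursor(5)): buffer="xxxrzgx" (len 7), cursors c1@1 c2@3 c4@5 c3@7, authorship 1.2...3
After op 3 (insert('y')): buffer="xyxxyrzygxy" (len 11), cursors c1@2 c2@5 c4@8 c3@11, authorship 11.22..4.33
After op 4 (move_right): buffer="xyxxyrzygxy" (len 11), cursors c1@3 c2@6 c4@9 c3@11, authorship 11.22..4.33
After op 5 (move_right): buffer="xyxxyrzygxy" (len 11), cursors c1@4 c2@7 c4@10 c3@11, authorship 11.22..4.33
Authorship (.=original, N=cursor N): 1 1 . 2 2 . . 4 . 3 3
Index 3: author = 2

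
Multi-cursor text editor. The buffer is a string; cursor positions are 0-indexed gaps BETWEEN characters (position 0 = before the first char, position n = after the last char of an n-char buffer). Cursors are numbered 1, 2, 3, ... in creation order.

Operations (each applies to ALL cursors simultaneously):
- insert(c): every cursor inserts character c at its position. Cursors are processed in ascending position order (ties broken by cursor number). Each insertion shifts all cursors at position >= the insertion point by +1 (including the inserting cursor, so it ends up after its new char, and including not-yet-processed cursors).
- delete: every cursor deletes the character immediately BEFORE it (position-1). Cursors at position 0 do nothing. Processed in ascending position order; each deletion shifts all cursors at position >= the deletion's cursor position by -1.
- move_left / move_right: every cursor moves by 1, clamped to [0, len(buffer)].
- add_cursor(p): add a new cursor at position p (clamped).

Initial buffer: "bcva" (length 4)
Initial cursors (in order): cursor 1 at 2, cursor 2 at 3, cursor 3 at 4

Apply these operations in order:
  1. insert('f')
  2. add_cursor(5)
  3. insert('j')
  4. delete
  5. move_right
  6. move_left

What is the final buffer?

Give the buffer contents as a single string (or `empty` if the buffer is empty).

Answer: bcfvfaf

Derivation:
After op 1 (insert('f')): buffer="bcfvfaf" (len 7), cursors c1@3 c2@5 c3@7, authorship ..1.2.3
After op 2 (add_cursor(5)): buffer="bcfvfaf" (len 7), cursors c1@3 c2@5 c4@5 c3@7, authorship ..1.2.3
After op 3 (insert('j')): buffer="bcfjvfjjafj" (len 11), cursors c1@4 c2@8 c4@8 c3@11, authorship ..11.224.33
After op 4 (delete): buffer="bcfvfaf" (len 7), cursors c1@3 c2@5 c4@5 c3@7, authorship ..1.2.3
After op 5 (move_right): buffer="bcfvfaf" (len 7), cursors c1@4 c2@6 c4@6 c3@7, authorship ..1.2.3
After op 6 (move_left): buffer="bcfvfaf" (len 7), cursors c1@3 c2@5 c4@5 c3@6, authorship ..1.2.3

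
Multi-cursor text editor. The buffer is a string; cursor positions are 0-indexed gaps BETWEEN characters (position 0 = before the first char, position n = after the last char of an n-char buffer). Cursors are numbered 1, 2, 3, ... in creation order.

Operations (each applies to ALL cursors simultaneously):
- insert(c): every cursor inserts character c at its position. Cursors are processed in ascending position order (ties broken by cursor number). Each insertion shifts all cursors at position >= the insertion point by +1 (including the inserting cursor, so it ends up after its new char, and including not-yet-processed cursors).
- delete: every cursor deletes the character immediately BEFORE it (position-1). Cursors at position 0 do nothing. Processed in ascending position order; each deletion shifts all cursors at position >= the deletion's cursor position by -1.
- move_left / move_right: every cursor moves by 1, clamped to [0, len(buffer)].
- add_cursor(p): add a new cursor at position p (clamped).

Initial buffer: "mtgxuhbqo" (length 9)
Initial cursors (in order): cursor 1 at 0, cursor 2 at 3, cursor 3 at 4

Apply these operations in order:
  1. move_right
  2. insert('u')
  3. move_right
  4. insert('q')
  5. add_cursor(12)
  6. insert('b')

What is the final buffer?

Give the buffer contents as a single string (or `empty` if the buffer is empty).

Answer: mutqbgxuuqbuhqbbbqo

Derivation:
After op 1 (move_right): buffer="mtgxuhbqo" (len 9), cursors c1@1 c2@4 c3@5, authorship .........
After op 2 (insert('u')): buffer="mutgxuuuhbqo" (len 12), cursors c1@2 c2@6 c3@8, authorship .1...2.3....
After op 3 (move_right): buffer="mutgxuuuhbqo" (len 12), cursors c1@3 c2@7 c3@9, authorship .1...2.3....
After op 4 (insert('q')): buffer="mutqgxuuquhqbqo" (len 15), cursors c1@4 c2@9 c3@12, authorship .1.1..2.23.3...
After op 5 (add_cursor(12)): buffer="mutqgxuuquhqbqo" (len 15), cursors c1@4 c2@9 c3@12 c4@12, authorship .1.1..2.23.3...
After op 6 (insert('b')): buffer="mutqbgxuuqbuhqbbbqo" (len 19), cursors c1@5 c2@11 c3@16 c4@16, authorship .1.11..2.223.334...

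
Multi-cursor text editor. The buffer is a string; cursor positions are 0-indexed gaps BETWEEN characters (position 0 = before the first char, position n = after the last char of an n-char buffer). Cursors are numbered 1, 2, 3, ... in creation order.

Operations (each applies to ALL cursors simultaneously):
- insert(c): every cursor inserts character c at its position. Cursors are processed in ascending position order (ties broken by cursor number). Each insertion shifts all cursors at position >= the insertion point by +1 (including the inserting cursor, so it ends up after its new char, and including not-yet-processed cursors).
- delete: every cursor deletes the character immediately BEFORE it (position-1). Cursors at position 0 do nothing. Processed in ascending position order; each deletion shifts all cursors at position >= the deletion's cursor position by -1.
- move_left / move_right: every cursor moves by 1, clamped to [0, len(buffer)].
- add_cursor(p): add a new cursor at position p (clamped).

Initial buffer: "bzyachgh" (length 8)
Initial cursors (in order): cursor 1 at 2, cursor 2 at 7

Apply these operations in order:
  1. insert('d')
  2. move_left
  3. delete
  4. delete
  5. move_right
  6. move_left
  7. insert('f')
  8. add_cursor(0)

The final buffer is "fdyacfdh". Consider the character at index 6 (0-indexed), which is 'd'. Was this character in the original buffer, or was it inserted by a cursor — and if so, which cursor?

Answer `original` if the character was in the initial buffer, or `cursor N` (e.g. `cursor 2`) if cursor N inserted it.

After op 1 (insert('d')): buffer="bzdyachgdh" (len 10), cursors c1@3 c2@9, authorship ..1.....2.
After op 2 (move_left): buffer="bzdyachgdh" (len 10), cursors c1@2 c2@8, authorship ..1.....2.
After op 3 (delete): buffer="bdyachdh" (len 8), cursors c1@1 c2@6, authorship .1....2.
After op 4 (delete): buffer="dyacdh" (len 6), cursors c1@0 c2@4, authorship 1...2.
After op 5 (move_right): buffer="dyacdh" (len 6), cursors c1@1 c2@5, authorship 1...2.
After op 6 (move_left): buffer="dyacdh" (len 6), cursors c1@0 c2@4, authorship 1...2.
After op 7 (insert('f')): buffer="fdyacfdh" (len 8), cursors c1@1 c2@6, authorship 11...22.
After op 8 (add_cursor(0)): buffer="fdyacfdh" (len 8), cursors c3@0 c1@1 c2@6, authorship 11...22.
Authorship (.=original, N=cursor N): 1 1 . . . 2 2 .
Index 6: author = 2

Answer: cursor 2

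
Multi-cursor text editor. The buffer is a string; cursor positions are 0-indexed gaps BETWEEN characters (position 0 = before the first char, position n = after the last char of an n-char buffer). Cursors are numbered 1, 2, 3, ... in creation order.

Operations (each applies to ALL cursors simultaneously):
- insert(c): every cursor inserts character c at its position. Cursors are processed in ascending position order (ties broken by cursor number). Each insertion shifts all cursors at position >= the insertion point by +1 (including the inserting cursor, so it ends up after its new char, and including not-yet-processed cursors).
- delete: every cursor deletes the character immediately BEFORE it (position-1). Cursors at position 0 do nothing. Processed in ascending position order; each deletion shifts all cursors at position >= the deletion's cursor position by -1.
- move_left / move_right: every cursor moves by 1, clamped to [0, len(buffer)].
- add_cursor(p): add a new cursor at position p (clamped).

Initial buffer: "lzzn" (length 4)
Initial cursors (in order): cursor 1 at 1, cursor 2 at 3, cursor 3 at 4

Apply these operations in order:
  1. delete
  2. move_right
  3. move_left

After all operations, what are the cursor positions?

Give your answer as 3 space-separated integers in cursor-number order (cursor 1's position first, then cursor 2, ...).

After op 1 (delete): buffer="z" (len 1), cursors c1@0 c2@1 c3@1, authorship .
After op 2 (move_right): buffer="z" (len 1), cursors c1@1 c2@1 c3@1, authorship .
After op 3 (move_left): buffer="z" (len 1), cursors c1@0 c2@0 c3@0, authorship .

Answer: 0 0 0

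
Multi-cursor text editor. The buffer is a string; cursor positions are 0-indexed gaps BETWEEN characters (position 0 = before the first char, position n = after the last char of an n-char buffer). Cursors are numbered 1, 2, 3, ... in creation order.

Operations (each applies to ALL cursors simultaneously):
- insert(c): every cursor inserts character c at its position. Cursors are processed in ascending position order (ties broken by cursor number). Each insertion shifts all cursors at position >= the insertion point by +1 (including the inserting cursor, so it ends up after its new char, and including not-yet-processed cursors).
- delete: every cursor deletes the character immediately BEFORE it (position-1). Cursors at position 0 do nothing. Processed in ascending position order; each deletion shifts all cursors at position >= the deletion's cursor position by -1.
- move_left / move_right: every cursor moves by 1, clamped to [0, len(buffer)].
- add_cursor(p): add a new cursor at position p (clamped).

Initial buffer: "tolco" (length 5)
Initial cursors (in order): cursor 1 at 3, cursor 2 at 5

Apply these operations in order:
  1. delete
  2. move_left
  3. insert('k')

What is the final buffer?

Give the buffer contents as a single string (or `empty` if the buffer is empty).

Answer: tkokc

Derivation:
After op 1 (delete): buffer="toc" (len 3), cursors c1@2 c2@3, authorship ...
After op 2 (move_left): buffer="toc" (len 3), cursors c1@1 c2@2, authorship ...
After op 3 (insert('k')): buffer="tkokc" (len 5), cursors c1@2 c2@4, authorship .1.2.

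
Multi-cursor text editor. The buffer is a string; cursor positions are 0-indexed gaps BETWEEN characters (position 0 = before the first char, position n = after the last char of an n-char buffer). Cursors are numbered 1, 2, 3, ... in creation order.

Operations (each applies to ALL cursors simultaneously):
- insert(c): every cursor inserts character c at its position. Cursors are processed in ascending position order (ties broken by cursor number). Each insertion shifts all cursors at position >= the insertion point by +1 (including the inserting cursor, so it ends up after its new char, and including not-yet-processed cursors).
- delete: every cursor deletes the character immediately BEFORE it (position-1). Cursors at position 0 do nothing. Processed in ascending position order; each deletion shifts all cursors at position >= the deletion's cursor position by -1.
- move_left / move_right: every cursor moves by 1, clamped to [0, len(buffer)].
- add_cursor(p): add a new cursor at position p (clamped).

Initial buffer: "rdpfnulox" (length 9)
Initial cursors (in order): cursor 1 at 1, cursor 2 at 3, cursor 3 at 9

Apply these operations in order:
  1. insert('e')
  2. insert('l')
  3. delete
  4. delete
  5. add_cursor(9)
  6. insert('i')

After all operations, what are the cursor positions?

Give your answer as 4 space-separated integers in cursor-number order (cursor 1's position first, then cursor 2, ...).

After op 1 (insert('e')): buffer="redpefnuloxe" (len 12), cursors c1@2 c2@5 c3@12, authorship .1..2......3
After op 2 (insert('l')): buffer="reldpelfnuloxel" (len 15), cursors c1@3 c2@7 c3@15, authorship .11..22......33
After op 3 (delete): buffer="redpefnuloxe" (len 12), cursors c1@2 c2@5 c3@12, authorship .1..2......3
After op 4 (delete): buffer="rdpfnulox" (len 9), cursors c1@1 c2@3 c3@9, authorship .........
After op 5 (add_cursor(9)): buffer="rdpfnulox" (len 9), cursors c1@1 c2@3 c3@9 c4@9, authorship .........
After op 6 (insert('i')): buffer="ridpifnuloxii" (len 13), cursors c1@2 c2@5 c3@13 c4@13, authorship .1..2......34

Answer: 2 5 13 13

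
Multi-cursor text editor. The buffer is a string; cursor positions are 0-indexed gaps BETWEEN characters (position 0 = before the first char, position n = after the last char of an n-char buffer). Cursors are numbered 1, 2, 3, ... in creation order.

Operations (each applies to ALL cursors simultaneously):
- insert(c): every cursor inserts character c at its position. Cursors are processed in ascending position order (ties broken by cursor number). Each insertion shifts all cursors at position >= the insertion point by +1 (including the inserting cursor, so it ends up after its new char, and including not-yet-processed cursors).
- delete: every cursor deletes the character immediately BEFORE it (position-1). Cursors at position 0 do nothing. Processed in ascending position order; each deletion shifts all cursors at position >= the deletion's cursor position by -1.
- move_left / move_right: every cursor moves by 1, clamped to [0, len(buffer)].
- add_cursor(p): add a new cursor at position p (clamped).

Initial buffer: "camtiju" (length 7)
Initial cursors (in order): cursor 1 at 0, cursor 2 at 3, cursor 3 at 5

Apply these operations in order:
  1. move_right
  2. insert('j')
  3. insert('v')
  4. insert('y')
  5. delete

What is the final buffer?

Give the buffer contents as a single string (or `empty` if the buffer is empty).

After op 1 (move_right): buffer="camtiju" (len 7), cursors c1@1 c2@4 c3@6, authorship .......
After op 2 (insert('j')): buffer="cjamtjijju" (len 10), cursors c1@2 c2@6 c3@9, authorship .1...2..3.
After op 3 (insert('v')): buffer="cjvamtjvijjvu" (len 13), cursors c1@3 c2@8 c3@12, authorship .11...22..33.
After op 4 (insert('y')): buffer="cjvyamtjvyijjvyu" (len 16), cursors c1@4 c2@10 c3@15, authorship .111...222..333.
After op 5 (delete): buffer="cjvamtjvijjvu" (len 13), cursors c1@3 c2@8 c3@12, authorship .11...22..33.

Answer: cjvamtjvijjvu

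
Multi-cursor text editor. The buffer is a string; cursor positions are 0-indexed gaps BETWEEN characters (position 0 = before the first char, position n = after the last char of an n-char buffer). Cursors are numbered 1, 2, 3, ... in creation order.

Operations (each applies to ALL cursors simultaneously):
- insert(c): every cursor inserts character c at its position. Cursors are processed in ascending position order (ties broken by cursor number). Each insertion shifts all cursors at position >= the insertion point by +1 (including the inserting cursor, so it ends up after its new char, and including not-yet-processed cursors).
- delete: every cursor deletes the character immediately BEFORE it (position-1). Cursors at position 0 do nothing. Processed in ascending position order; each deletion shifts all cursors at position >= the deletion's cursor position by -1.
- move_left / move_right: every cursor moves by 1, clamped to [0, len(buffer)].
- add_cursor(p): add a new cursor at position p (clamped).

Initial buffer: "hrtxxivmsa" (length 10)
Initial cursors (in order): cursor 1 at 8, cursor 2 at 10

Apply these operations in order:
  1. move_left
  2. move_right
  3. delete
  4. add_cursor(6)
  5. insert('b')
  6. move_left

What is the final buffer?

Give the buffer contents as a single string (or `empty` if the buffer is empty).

Answer: hrtxxibvbsb

Derivation:
After op 1 (move_left): buffer="hrtxxivmsa" (len 10), cursors c1@7 c2@9, authorship ..........
After op 2 (move_right): buffer="hrtxxivmsa" (len 10), cursors c1@8 c2@10, authorship ..........
After op 3 (delete): buffer="hrtxxivs" (len 8), cursors c1@7 c2@8, authorship ........
After op 4 (add_cursor(6)): buffer="hrtxxivs" (len 8), cursors c3@6 c1@7 c2@8, authorship ........
After op 5 (insert('b')): buffer="hrtxxibvbsb" (len 11), cursors c3@7 c1@9 c2@11, authorship ......3.1.2
After op 6 (move_left): buffer="hrtxxibvbsb" (len 11), cursors c3@6 c1@8 c2@10, authorship ......3.1.2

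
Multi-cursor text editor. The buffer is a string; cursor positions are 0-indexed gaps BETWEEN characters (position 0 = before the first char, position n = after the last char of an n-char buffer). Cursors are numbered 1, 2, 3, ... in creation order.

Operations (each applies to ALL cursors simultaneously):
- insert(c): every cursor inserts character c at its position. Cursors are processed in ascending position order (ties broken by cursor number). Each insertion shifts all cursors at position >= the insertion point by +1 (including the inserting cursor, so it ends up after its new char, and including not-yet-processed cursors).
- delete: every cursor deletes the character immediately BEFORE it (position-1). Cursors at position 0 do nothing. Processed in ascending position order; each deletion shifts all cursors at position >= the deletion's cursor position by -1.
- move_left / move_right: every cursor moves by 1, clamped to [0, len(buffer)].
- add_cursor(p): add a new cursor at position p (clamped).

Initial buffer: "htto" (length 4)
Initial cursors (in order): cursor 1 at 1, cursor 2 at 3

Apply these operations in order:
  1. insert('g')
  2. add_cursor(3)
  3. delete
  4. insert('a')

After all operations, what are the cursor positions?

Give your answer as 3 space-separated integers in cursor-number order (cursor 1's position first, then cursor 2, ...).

Answer: 3 5 3

Derivation:
After op 1 (insert('g')): buffer="hgttgo" (len 6), cursors c1@2 c2@5, authorship .1..2.
After op 2 (add_cursor(3)): buffer="hgttgo" (len 6), cursors c1@2 c3@3 c2@5, authorship .1..2.
After op 3 (delete): buffer="hto" (len 3), cursors c1@1 c3@1 c2@2, authorship ...
After op 4 (insert('a')): buffer="haatao" (len 6), cursors c1@3 c3@3 c2@5, authorship .13.2.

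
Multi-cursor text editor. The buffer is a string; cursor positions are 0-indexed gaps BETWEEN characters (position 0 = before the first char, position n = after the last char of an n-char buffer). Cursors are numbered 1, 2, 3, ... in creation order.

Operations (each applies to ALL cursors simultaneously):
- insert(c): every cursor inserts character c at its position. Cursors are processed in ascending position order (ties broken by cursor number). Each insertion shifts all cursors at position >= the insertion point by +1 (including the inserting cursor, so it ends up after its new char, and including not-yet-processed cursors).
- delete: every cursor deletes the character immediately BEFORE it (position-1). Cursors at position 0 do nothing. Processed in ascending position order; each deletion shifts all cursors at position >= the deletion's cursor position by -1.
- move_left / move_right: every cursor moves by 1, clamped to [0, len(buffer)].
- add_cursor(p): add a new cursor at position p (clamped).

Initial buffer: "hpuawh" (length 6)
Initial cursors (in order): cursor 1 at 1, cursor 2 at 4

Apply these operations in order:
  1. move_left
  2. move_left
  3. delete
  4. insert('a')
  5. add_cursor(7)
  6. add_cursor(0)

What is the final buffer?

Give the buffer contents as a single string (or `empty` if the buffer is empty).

Answer: ahauawh

Derivation:
After op 1 (move_left): buffer="hpuawh" (len 6), cursors c1@0 c2@3, authorship ......
After op 2 (move_left): buffer="hpuawh" (len 6), cursors c1@0 c2@2, authorship ......
After op 3 (delete): buffer="huawh" (len 5), cursors c1@0 c2@1, authorship .....
After op 4 (insert('a')): buffer="ahauawh" (len 7), cursors c1@1 c2@3, authorship 1.2....
After op 5 (add_cursor(7)): buffer="ahauawh" (len 7), cursors c1@1 c2@3 c3@7, authorship 1.2....
After op 6 (add_cursor(0)): buffer="ahauawh" (len 7), cursors c4@0 c1@1 c2@3 c3@7, authorship 1.2....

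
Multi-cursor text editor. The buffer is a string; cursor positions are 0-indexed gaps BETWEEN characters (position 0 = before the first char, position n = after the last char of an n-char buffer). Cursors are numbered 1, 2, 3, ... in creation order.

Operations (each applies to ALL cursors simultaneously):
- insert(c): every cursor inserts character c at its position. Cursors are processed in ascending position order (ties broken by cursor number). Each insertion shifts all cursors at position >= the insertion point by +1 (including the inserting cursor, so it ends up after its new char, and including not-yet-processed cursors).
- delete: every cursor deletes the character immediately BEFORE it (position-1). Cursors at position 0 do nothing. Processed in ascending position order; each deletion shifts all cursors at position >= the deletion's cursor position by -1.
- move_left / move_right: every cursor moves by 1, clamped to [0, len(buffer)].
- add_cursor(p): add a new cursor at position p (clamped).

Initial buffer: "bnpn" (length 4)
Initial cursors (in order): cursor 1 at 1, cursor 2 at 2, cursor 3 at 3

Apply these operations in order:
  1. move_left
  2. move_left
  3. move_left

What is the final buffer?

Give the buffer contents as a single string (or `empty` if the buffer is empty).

After op 1 (move_left): buffer="bnpn" (len 4), cursors c1@0 c2@1 c3@2, authorship ....
After op 2 (move_left): buffer="bnpn" (len 4), cursors c1@0 c2@0 c3@1, authorship ....
After op 3 (move_left): buffer="bnpn" (len 4), cursors c1@0 c2@0 c3@0, authorship ....

Answer: bnpn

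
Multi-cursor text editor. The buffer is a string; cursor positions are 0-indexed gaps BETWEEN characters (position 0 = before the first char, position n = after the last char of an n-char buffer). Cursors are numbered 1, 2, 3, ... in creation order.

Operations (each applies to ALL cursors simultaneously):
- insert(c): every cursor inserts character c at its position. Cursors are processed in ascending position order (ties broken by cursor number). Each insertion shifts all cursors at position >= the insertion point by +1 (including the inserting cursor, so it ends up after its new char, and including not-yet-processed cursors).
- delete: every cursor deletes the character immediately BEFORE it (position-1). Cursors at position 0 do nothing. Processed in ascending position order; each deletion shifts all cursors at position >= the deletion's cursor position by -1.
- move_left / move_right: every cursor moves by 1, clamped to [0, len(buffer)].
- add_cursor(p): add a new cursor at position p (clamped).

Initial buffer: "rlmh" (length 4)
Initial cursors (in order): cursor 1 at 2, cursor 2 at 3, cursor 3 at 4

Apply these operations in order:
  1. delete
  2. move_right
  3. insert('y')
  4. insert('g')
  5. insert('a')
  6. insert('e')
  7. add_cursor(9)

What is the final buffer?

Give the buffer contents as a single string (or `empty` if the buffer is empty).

After op 1 (delete): buffer="r" (len 1), cursors c1@1 c2@1 c3@1, authorship .
After op 2 (move_right): buffer="r" (len 1), cursors c1@1 c2@1 c3@1, authorship .
After op 3 (insert('y')): buffer="ryyy" (len 4), cursors c1@4 c2@4 c3@4, authorship .123
After op 4 (insert('g')): buffer="ryyyggg" (len 7), cursors c1@7 c2@7 c3@7, authorship .123123
After op 5 (insert('a')): buffer="ryyygggaaa" (len 10), cursors c1@10 c2@10 c3@10, authorship .123123123
After op 6 (insert('e')): buffer="ryyygggaaaeee" (len 13), cursors c1@13 c2@13 c3@13, authorship .123123123123
After op 7 (add_cursor(9)): buffer="ryyygggaaaeee" (len 13), cursors c4@9 c1@13 c2@13 c3@13, authorship .123123123123

Answer: ryyygggaaaeee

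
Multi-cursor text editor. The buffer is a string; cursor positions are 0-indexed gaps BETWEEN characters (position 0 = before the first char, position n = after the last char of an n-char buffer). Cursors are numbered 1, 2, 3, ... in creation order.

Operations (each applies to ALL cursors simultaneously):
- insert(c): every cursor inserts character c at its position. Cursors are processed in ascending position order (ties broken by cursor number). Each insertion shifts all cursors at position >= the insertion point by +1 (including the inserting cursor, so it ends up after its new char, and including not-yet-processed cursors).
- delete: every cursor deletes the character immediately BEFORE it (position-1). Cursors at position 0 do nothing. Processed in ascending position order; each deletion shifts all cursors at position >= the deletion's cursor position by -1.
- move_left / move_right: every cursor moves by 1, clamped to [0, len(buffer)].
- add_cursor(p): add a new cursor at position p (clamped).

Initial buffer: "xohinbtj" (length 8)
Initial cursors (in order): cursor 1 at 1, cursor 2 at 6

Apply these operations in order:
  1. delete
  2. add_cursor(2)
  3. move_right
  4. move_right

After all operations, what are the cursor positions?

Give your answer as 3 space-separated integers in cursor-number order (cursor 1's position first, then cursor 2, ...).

After op 1 (delete): buffer="ohintj" (len 6), cursors c1@0 c2@4, authorship ......
After op 2 (add_cursor(2)): buffer="ohintj" (len 6), cursors c1@0 c3@2 c2@4, authorship ......
After op 3 (move_right): buffer="ohintj" (len 6), cursors c1@1 c3@3 c2@5, authorship ......
After op 4 (move_right): buffer="ohintj" (len 6), cursors c1@2 c3@4 c2@6, authorship ......

Answer: 2 6 4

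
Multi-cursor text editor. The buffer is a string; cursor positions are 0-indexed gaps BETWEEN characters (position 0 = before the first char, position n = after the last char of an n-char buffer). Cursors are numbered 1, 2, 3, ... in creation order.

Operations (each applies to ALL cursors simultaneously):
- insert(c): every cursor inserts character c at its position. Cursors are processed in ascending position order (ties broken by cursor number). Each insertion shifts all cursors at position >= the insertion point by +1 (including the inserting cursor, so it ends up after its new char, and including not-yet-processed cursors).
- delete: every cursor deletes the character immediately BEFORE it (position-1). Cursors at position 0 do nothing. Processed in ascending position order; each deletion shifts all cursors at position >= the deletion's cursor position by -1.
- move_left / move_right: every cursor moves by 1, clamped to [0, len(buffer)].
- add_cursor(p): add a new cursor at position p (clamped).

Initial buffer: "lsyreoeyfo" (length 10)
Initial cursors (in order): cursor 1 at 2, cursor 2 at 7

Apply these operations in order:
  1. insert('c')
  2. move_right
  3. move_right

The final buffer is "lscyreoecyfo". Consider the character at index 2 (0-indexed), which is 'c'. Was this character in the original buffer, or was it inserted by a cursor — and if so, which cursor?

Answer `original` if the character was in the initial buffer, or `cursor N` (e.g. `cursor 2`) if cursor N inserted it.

Answer: cursor 1

Derivation:
After op 1 (insert('c')): buffer="lscyreoecyfo" (len 12), cursors c1@3 c2@9, authorship ..1.....2...
After op 2 (move_right): buffer="lscyreoecyfo" (len 12), cursors c1@4 c2@10, authorship ..1.....2...
After op 3 (move_right): buffer="lscyreoecyfo" (len 12), cursors c1@5 c2@11, authorship ..1.....2...
Authorship (.=original, N=cursor N): . . 1 . . . . . 2 . . .
Index 2: author = 1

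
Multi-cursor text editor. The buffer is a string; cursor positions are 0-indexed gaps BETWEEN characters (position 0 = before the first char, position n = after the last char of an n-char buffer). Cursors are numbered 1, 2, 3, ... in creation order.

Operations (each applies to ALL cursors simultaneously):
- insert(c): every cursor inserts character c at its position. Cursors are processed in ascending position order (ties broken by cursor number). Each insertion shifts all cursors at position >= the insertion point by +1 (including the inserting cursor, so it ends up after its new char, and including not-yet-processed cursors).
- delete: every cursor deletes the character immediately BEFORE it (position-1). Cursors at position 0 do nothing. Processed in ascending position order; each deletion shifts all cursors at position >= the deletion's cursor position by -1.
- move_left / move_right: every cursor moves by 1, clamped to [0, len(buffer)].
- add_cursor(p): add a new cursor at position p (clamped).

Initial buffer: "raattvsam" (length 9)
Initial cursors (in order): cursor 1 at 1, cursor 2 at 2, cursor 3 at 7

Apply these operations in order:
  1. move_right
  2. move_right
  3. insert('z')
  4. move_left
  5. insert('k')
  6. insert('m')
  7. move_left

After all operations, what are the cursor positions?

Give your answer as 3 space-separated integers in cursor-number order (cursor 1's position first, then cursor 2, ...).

Answer: 4 8 16

Derivation:
After op 1 (move_right): buffer="raattvsam" (len 9), cursors c1@2 c2@3 c3@8, authorship .........
After op 2 (move_right): buffer="raattvsam" (len 9), cursors c1@3 c2@4 c3@9, authorship .........
After op 3 (insert('z')): buffer="raaztztvsamz" (len 12), cursors c1@4 c2@6 c3@12, authorship ...1.2.....3
After op 4 (move_left): buffer="raaztztvsamz" (len 12), cursors c1@3 c2@5 c3@11, authorship ...1.2.....3
After op 5 (insert('k')): buffer="raakztkztvsamkz" (len 15), cursors c1@4 c2@7 c3@14, authorship ...11.22.....33
After op 6 (insert('m')): buffer="raakmztkmztvsamkmz" (len 18), cursors c1@5 c2@9 c3@17, authorship ...111.222.....333
After op 7 (move_left): buffer="raakmztkmztvsamkmz" (len 18), cursors c1@4 c2@8 c3@16, authorship ...111.222.....333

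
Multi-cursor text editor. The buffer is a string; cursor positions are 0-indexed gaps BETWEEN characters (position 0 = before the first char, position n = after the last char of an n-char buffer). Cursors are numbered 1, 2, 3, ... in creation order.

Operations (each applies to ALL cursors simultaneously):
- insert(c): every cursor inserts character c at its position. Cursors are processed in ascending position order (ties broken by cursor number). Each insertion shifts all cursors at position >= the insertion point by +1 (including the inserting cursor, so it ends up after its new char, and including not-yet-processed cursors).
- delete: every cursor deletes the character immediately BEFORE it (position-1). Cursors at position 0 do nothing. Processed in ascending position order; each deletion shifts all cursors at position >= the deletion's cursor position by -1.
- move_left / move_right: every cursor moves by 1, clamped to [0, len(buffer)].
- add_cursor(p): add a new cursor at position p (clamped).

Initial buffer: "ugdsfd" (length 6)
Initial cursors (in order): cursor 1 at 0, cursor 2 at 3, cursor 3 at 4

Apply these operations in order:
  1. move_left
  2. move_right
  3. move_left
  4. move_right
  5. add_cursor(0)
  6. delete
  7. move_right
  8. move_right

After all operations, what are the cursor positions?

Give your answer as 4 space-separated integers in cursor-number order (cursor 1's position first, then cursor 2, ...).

Answer: 2 3 3 2

Derivation:
After op 1 (move_left): buffer="ugdsfd" (len 6), cursors c1@0 c2@2 c3@3, authorship ......
After op 2 (move_right): buffer="ugdsfd" (len 6), cursors c1@1 c2@3 c3@4, authorship ......
After op 3 (move_left): buffer="ugdsfd" (len 6), cursors c1@0 c2@2 c3@3, authorship ......
After op 4 (move_right): buffer="ugdsfd" (len 6), cursors c1@1 c2@3 c3@4, authorship ......
After op 5 (add_cursor(0)): buffer="ugdsfd" (len 6), cursors c4@0 c1@1 c2@3 c3@4, authorship ......
After op 6 (delete): buffer="gfd" (len 3), cursors c1@0 c4@0 c2@1 c3@1, authorship ...
After op 7 (move_right): buffer="gfd" (len 3), cursors c1@1 c4@1 c2@2 c3@2, authorship ...
After op 8 (move_right): buffer="gfd" (len 3), cursors c1@2 c4@2 c2@3 c3@3, authorship ...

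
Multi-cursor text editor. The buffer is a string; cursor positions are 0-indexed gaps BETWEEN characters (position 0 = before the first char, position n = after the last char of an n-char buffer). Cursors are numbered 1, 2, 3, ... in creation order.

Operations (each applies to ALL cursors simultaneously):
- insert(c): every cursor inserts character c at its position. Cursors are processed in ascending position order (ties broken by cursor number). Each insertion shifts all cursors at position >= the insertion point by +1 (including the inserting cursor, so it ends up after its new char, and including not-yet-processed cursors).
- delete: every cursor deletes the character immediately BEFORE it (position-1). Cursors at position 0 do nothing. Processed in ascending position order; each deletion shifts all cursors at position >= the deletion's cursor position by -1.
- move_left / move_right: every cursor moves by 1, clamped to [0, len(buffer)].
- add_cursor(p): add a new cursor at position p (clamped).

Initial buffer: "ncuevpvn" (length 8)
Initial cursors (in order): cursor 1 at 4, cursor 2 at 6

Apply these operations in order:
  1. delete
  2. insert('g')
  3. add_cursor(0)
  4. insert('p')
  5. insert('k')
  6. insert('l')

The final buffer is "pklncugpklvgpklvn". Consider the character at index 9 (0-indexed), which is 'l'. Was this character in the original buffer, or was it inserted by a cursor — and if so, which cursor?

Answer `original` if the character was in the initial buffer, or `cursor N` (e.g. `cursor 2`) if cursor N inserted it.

After op 1 (delete): buffer="ncuvvn" (len 6), cursors c1@3 c2@4, authorship ......
After op 2 (insert('g')): buffer="ncugvgvn" (len 8), cursors c1@4 c2@6, authorship ...1.2..
After op 3 (add_cursor(0)): buffer="ncugvgvn" (len 8), cursors c3@0 c1@4 c2@6, authorship ...1.2..
After op 4 (insert('p')): buffer="pncugpvgpvn" (len 11), cursors c3@1 c1@6 c2@9, authorship 3...11.22..
After op 5 (insert('k')): buffer="pkncugpkvgpkvn" (len 14), cursors c3@2 c1@8 c2@12, authorship 33...111.222..
After op 6 (insert('l')): buffer="pklncugpklvgpklvn" (len 17), cursors c3@3 c1@10 c2@15, authorship 333...1111.2222..
Authorship (.=original, N=cursor N): 3 3 3 . . . 1 1 1 1 . 2 2 2 2 . .
Index 9: author = 1

Answer: cursor 1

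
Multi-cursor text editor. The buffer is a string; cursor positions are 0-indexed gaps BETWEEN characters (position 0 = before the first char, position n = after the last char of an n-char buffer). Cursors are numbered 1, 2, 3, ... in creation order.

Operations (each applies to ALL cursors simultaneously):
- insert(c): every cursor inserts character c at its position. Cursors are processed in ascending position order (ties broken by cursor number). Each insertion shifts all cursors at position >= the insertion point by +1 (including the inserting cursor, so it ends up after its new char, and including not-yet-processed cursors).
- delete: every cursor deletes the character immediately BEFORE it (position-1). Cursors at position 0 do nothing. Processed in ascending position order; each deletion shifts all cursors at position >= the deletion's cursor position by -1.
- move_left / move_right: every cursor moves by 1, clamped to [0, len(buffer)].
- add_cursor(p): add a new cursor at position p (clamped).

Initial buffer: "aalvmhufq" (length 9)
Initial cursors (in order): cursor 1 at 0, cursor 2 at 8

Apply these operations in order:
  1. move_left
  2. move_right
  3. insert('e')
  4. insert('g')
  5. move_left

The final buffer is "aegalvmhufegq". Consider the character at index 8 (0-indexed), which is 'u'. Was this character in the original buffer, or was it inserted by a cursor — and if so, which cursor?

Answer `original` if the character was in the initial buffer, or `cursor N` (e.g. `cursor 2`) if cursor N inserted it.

Answer: original

Derivation:
After op 1 (move_left): buffer="aalvmhufq" (len 9), cursors c1@0 c2@7, authorship .........
After op 2 (move_right): buffer="aalvmhufq" (len 9), cursors c1@1 c2@8, authorship .........
After op 3 (insert('e')): buffer="aealvmhufeq" (len 11), cursors c1@2 c2@10, authorship .1.......2.
After op 4 (insert('g')): buffer="aegalvmhufegq" (len 13), cursors c1@3 c2@12, authorship .11.......22.
After op 5 (move_left): buffer="aegalvmhufegq" (len 13), cursors c1@2 c2@11, authorship .11.......22.
Authorship (.=original, N=cursor N): . 1 1 . . . . . . . 2 2 .
Index 8: author = original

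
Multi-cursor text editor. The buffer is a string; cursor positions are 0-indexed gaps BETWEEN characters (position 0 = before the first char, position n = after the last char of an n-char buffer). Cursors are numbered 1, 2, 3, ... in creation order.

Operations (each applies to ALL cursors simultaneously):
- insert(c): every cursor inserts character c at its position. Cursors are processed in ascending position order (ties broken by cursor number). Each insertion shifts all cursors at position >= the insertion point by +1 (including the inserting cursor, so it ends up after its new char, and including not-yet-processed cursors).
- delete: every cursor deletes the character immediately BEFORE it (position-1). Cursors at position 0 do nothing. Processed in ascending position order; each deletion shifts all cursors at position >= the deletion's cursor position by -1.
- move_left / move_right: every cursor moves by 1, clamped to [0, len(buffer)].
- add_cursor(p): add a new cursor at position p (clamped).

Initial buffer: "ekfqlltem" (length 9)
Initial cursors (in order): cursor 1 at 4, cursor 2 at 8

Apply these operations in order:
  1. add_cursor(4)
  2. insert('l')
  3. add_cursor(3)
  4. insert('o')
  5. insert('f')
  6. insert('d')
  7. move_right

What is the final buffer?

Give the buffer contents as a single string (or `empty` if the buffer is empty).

Answer: ekfofdqllooffddlltelofdm

Derivation:
After op 1 (add_cursor(4)): buffer="ekfqlltem" (len 9), cursors c1@4 c3@4 c2@8, authorship .........
After op 2 (insert('l')): buffer="ekfqlllltelm" (len 12), cursors c1@6 c3@6 c2@11, authorship ....13....2.
After op 3 (add_cursor(3)): buffer="ekfqlllltelm" (len 12), cursors c4@3 c1@6 c3@6 c2@11, authorship ....13....2.
After op 4 (insert('o')): buffer="ekfoqlloolltelom" (len 16), cursors c4@4 c1@9 c3@9 c2@15, authorship ...4.1313....22.
After op 5 (insert('f')): buffer="ekfofqlloofflltelofm" (len 20), cursors c4@5 c1@12 c3@12 c2@19, authorship ...44.131313....222.
After op 6 (insert('d')): buffer="ekfofdqllooffddlltelofdm" (len 24), cursors c4@6 c1@15 c3@15 c2@23, authorship ...444.13131313....2222.
After op 7 (move_right): buffer="ekfofdqllooffddlltelofdm" (len 24), cursors c4@7 c1@16 c3@16 c2@24, authorship ...444.13131313....2222.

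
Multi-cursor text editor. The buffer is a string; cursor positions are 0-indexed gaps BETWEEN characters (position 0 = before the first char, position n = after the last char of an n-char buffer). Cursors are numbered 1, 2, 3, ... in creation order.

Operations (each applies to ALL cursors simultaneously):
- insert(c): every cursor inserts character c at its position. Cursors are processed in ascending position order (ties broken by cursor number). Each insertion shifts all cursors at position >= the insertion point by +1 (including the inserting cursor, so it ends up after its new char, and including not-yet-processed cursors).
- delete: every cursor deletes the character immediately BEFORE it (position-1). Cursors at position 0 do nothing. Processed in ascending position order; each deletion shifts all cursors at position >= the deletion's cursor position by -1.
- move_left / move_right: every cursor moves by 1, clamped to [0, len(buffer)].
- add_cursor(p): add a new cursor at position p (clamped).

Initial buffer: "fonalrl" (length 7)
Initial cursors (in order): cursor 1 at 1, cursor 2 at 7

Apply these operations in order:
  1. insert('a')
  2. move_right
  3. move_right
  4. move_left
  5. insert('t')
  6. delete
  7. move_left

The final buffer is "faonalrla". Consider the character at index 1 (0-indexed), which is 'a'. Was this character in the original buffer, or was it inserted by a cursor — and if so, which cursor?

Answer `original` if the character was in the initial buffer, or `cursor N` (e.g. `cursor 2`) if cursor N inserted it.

Answer: cursor 1

Derivation:
After op 1 (insert('a')): buffer="faonalrla" (len 9), cursors c1@2 c2@9, authorship .1......2
After op 2 (move_right): buffer="faonalrla" (len 9), cursors c1@3 c2@9, authorship .1......2
After op 3 (move_right): buffer="faonalrla" (len 9), cursors c1@4 c2@9, authorship .1......2
After op 4 (move_left): buffer="faonalrla" (len 9), cursors c1@3 c2@8, authorship .1......2
After op 5 (insert('t')): buffer="faotnalrlta" (len 11), cursors c1@4 c2@10, authorship .1.1.....22
After op 6 (delete): buffer="faonalrla" (len 9), cursors c1@3 c2@8, authorship .1......2
After op 7 (move_left): buffer="faonalrla" (len 9), cursors c1@2 c2@7, authorship .1......2
Authorship (.=original, N=cursor N): . 1 . . . . . . 2
Index 1: author = 1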